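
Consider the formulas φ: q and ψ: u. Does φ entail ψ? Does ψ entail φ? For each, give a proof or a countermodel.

(→) This fails. Under q = T, u = F, the left side is true but the right side is false.

(←) This fails. Under q = F, u = T, the left side is false but the right side is true.

Neither direction holds.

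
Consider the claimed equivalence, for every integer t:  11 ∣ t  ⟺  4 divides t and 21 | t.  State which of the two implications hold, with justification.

[⇒] This fails: take t = 11. Certainly 11 ∣ 11, but 4 ∤ 11.

[⇐] This fails: take t = 84. Both 4 ∣ 84 and 21 ∣ 84, yet 84 is not a multiple of 11 (since 84 = 7·11 + 7), so 11 ∤ 84.

Neither direction holds.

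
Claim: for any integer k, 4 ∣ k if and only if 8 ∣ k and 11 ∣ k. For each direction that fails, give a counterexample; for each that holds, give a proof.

(⟹) This fails: take k = 4. Certainly 4 ∣ 4, but 8 ∤ 4.

(⟸) Suppose 8 ∣ k and 11 ∣ k. Any common multiple of 8 and 11 is a multiple of their lcm; here gcd(8, 11) = 1, so lcm(8, 11) = 8·11 = 88, so 88 ∣ k. Since 4 ∣ 88, it follows that 4 ∣ k.

Only the reverse direction holds.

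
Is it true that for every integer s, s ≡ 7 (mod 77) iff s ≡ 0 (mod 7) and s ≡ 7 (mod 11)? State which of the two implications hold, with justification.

Forward direction. Suppose s ≡ 7 (mod 77); write s = 77j + 7. Since 7 ∣ 77, reducing mod 7 gives s ≡ 7 ≡ 0 (mod 7); since 11 ∣ 77, reducing mod 11 gives s ≡ 7 (mod 11).

Converse. If s ≡ 0 (mod 7) and s ≡ 7 (mod 11), then by the Chinese remainder theorem s ≡ 7 (mod 77). This is exactly s ≡ 7 (mod 77).

Both directions hold.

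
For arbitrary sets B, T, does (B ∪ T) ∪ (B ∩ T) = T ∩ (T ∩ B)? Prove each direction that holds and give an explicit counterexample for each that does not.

The sets are not equal: only the reverse inclusion holds.

Forward inclusion. This inclusion fails. Take B = {1}, T = ∅; then 1 ∈ (B ∪ T) ∪ (B ∩ T) but 1 ∉ T ∩ (T ∩ B).

Reverse inclusion. Let x ∈ T ∩ (T ∩ B). Then x ∈ B ∩ T, from which x ∈ (B ∪ T) ∪ (B ∩ T).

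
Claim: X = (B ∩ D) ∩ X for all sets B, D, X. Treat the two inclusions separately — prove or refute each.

Reverse inclusion. Let x ∈ (B ∩ D) ∩ X. Then x ∈ B ∩ D ∩ X, from which x ∈ X.

Forward inclusion. This inclusion fails. Take B = ∅, D = ∅, X = {1}; then 1 ∈ X but 1 ∉ (B ∩ D) ∩ X.

Only the reverse inclusion holds.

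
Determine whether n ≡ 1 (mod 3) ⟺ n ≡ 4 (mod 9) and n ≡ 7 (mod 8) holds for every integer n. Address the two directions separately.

[⇒] This fails: n = 1 gives 1 ≡ 1 (mod 3) but 1 ≡ 1 (mod 9), so the conjunction on the right does not hold.

[⇐] Conversely, if n ≡ 4 (mod 9) and n ≡ 7 (mod 8), then by the Chinese remainder theorem n ≡ 31 (mod 72). Since 31 ≡ 1 (mod 3) and 3 ∣ 72, we get n ≡ 1 (mod 3).

The forward direction fails; the converse holds.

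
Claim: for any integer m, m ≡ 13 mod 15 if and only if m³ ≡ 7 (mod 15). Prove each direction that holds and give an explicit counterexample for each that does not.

The biconditional holds.

Forward direction. Suppose m ≡ 13 mod 15. Write m = 15j + 13. Then (15j + 13)³ = 3375j³ + 8775j² + 7605j + 2197 = 15(225j³ + 585j² + 507j + 146) + 7, so m³ ≡ 7 (mod 15).

Converse. Suppose m³ ≡ 7 (mod 15). The only residue r in {0, …, 14} with r³ ≡ 7 (mod 15) is r = 13, so m ≡ 13 (mod 15).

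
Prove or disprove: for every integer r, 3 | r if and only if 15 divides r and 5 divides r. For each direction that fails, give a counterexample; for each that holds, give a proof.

Only the converse holds.

(←) Suppose 15 ∣ r and 5 ∣ r. Any common multiple of 15 and 5 is a multiple of their lcm; here lcm(15, 5) = 15·5/gcd(15, 5) = 75/5 = 15, so 15 ∣ r. Since 3 ∣ 15, it follows that 3 ∣ r.

(→) This fails: take r = 3. Certainly 3 ∣ 3, but 15 ∤ 3.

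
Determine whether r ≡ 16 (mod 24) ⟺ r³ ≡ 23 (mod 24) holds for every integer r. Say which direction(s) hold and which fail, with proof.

(⇒) This fails: take r = 16. Then 16 ≡ 16 (mod 24), but 16³ = 4096 ≡ 16 (mod 24), not 23.

(⇐) This fails: take r = 23. Then 23³ = 12167 ≡ 23 (mod 24), yet 23 ≡ 23 (mod 24), not 16.

(⇒) fails and (⇐) fails.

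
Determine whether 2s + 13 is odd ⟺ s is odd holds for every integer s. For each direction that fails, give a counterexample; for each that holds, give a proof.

Only the converse holds.

(⟹) This fails: take s = 2. Then 2s + 13 = 17, which is odd, yet s = 2 is even, not odd.

(⟸) Suppose s is odd. Since 2 is even, 2s is even for every s, so 2s + 13 has the same parity as 13, which is odd. Hence 2s + 13 is odd.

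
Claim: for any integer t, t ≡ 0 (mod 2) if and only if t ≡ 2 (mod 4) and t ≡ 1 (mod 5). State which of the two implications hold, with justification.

Only the reverse direction holds.

Forward direction. This fails: t = 0 gives 0 ≡ 0 (mod 2) but 0 ≡ 0 (mod 4), so the conjunction on the right does not hold.

Converse. If t ≡ 2 (mod 4) and t ≡ 1 (mod 5), then by the Chinese remainder theorem t ≡ 6 (mod 20). Since 6 ≡ 0 (mod 2) and 2 ∣ 20, we get t ≡ 0 (mod 2).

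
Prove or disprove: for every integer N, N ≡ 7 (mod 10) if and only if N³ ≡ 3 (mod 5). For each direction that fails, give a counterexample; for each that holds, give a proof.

[⇒] Suppose N ≡ 7 (mod 10). Then N³ ≡ 7³ = 343 (mod 10), and since 5 ∣ 10, also N³ ≡ 3 (mod 5).

[⇐] This fails: take N = 2. Then 2³ = 8 ≡ 3 (mod 5), yet 2 ≡ 2 (mod 10), not 7.

(⇒) holds; (⇐) fails.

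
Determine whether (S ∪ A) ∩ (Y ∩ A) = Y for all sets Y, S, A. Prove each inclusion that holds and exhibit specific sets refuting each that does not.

(⊆) holds; (⊇) fails.

Forward inclusion. Let x ∈ (S ∪ A) ∩ (Y ∩ A). Then either x ∈ Y ∩ A and x ∉ S; or x ∈ Y ∩ S ∩ A. In each case x ∈ Y, so (S ∪ A) ∩ (Y ∩ A) ⊆ Y.

Reverse inclusion. This inclusion fails. Take Y = {1}, S = ∅, A = ∅; then 1 ∈ Y but 1 ∉ (S ∪ A) ∩ (Y ∩ A).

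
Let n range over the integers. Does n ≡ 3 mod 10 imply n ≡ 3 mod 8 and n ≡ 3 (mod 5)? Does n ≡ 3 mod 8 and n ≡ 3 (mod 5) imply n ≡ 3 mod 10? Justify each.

Forward direction. This fails: n = 33 gives 33 ≡ 3 (mod 10) but 33 ≡ 1 (mod 8), so the conjunction on the right does not hold.

Converse. If n ≡ 3 (mod 8) and n ≡ 3 (mod 5), then by the Chinese remainder theorem n ≡ 3 (mod 40). Since 3 ≡ 3 (mod 10) and 10 ∣ 40, we get n ≡ 3 (mod 10).

Not equivalent: only (⇐) holds.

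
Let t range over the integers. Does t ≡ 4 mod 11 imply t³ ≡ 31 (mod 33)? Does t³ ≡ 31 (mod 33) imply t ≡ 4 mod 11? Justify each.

Forward direction. This fails: take t = 15. Then 15 ≡ 4 (mod 11), but 15³ = 3375 ≡ 9 (mod 33), not 31.

Converse. The residues r modulo 33 with r³ ≡ 31 (mod 33) are exactly {4}, and each is ≡ 4 (mod 11).

Not equivalent: only (⇐) holds.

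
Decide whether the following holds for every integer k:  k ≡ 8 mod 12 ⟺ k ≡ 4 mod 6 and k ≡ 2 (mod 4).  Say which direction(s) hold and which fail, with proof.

(→) This fails: k = 8 gives 8 ≡ 8 (mod 12) but 8 ≡ 2 (mod 6), so the conjunction on the right does not hold.

(←) This fails: k = 10 satisfies both congruences on the right (10 ≡ 4 mod 6 and 10 ≡ 2 mod 4) yet 10 ≡ 10 (mod 12), not 8.

Both directions fail.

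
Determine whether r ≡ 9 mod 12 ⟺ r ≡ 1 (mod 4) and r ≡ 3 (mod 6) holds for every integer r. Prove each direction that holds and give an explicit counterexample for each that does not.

(→) Suppose r ≡ 9 (mod 12); write r = 12j + 9. Since 4 ∣ 12, reducing mod 4 gives r ≡ 9 ≡ 1 (mod 4); since 6 ∣ 12, reducing mod 6 gives r ≡ 9 ≡ 3 (mod 6).

(←) Conversely, if r ≡ 1 (mod 4) and r ≡ 3 (mod 6), then by the Chinese remainder theorem r ≡ 9 (mod 12). This is exactly r ≡ 9 (mod 12).

Both directions hold.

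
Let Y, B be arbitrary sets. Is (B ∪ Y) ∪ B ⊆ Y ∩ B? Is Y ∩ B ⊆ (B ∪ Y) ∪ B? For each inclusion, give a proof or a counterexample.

Forward inclusion. This inclusion fails. Take Y = {1}, B = ∅; then 1 ∈ (B ∪ Y) ∪ B but 1 ∉ Y ∩ B.

Reverse inclusion. Let x ∈ Y ∩ B. Then x ∈ Y ∩ B, from which x ∈ (B ∪ Y) ∪ B.

The sets are not equal: only the reverse inclusion holds.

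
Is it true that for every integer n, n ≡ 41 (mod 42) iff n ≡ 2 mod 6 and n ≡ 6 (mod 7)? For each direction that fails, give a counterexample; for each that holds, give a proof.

[⇒] This fails: n = 41 gives 41 ≡ 41 (mod 42) but 41 ≡ 5 (mod 6), so the conjunction on the right does not hold.

[⇐] This fails: n = 20 satisfies both congruences on the right (20 ≡ 2 mod 6 and 20 ≡ 6 mod 7) yet 20 ≡ 20 (mod 42), not 41.

Neither implication holds.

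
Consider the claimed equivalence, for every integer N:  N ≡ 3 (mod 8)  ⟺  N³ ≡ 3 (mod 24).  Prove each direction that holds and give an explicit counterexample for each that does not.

(⟸) The residues r modulo 24 with r³ ≡ 3 (mod 24) are exactly {3}, and each is ≡ 3 (mod 8).

(⟹) This fails: take N = 11. Then 11 ≡ 3 (mod 8), but 11³ = 1331 ≡ 11 (mod 24), not 3.

Only the converse holds.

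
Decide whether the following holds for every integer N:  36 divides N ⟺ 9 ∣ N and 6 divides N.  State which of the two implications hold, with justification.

Converse. This fails: take N = 18. Both 9 ∣ 18 and 6 ∣ 18, yet 18 is not a multiple of 36 (since 18 = 0·36 + 18), so 36 ∤ 18.

Forward direction. If 36 ∣ N, write N = 36q. Since 36 = 4·9, N = 9·(4q), so 9 ∣ N; and since 36 = 6·6, N = 6·(6q), so 6 ∣ N.

The forward direction holds; the converse fails.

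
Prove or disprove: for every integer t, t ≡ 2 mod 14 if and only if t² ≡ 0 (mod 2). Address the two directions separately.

The forward direction holds; the converse fails.

(⇐) This fails: take t = 0. Then 0² = 0 ≡ 0 (mod 2), yet 0 ≡ 0 (mod 14), not 2.

(⇒) Suppose t ≡ 2 (mod 14). Then t² ≡ 2² = 4 (mod 14), and since 2 ∣ 14, also t² ≡ 0 (mod 2).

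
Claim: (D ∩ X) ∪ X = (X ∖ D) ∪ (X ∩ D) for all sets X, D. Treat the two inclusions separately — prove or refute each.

(⟸) Let x ∈ (X ∖ D) ∪ (X ∩ D). Then either x ∈ X and x ∉ D; or x ∈ X ∩ D. In each case x ∈ (D ∩ X) ∪ X, so (X ∖ D) ∪ (X ∩ D) ⊆ (D ∩ X) ∪ X.

(⟹) Let x ∈ (D ∩ X) ∪ X. Then either x ∈ X and x ∉ D; or x ∈ X ∩ D. In each case x ∈ (X ∖ D) ∪ (X ∩ D), so (D ∩ X) ∪ X ⊆ (X ∖ D) ∪ (X ∩ D).

Both inclusions hold.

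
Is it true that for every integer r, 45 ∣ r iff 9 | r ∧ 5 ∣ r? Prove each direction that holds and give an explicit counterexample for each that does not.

Both implications hold.

Converse. Suppose 9 ∣ r and 5 ∣ r. Any common multiple of 9 and 5 is a multiple of their lcm; here gcd(9, 5) = 1, so lcm(9, 5) = 9·5 = 45, so 45 ∣ r.

Forward direction. If 45 ∣ r, write r = 45q. Since 45 = 5·9, r = 9·(5q), so 9 ∣ r; and since 45 = 9·5, r = 5·(9q), so 5 ∣ r.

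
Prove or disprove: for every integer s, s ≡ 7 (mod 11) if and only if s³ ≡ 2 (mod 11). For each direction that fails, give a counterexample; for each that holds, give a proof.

Both implications hold.

[⇐] Suppose s³ ≡ 2 (mod 11). The only residue r in {0, …, 10} with r³ ≡ 2 (mod 11) is r = 7, so s ≡ 7 (mod 11).

[⇒] Suppose s ≡ 7 (mod 11). Write s = 11j + 7. Then (11j + 7)³ = 1331j³ + 2541j² + 1617j + 343 = 11(121j³ + 231j² + 147j + 31) + 2, so s³ ≡ 2 (mod 11).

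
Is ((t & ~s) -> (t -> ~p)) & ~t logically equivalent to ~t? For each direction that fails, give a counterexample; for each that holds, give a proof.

Both directions hold.

(→) Assume the antecedent. If s is true, the antecedent forces (s = T, p = F, t = F) or (s = T, p = T, t = F), and ~t holds there. If s is false, the antecedent forces (s = F, p = F, t = F) or (s = F, p = T, t = F), and ~t holds there. Either way ~t holds.

(←) Assume the antecedent. If s is true, the antecedent forces (s = T, p = F, t = F) or (s = T, p = T, t = F), and ((t & ~s) -> (t -> ~p)) & ~t holds there. If s is false, the antecedent forces (s = F, p = F, t = F) or (s = F, p = T, t = F), and ((t & ~s) -> (t -> ~p)) & ~t holds there. Either way ((t & ~s) -> (t -> ~p)) & ~t holds.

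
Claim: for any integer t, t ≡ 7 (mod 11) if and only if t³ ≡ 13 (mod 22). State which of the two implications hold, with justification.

(⟹) This fails: take t = 18. Then 18 ≡ 7 (mod 11), but 18³ = 5832 ≡ 2 (mod 22), not 13.

(⟸) Conversely, the residues r modulo 22 with r³ ≡ 13 (mod 22) are exactly {7}, and each is ≡ 7 (mod 11).

Only the converse holds.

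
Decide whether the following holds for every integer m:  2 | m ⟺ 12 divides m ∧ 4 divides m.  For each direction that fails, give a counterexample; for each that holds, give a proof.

Only the reverse direction holds.

Forward direction. This fails: take m = 2. Certainly 2 ∣ 2, but 12 ∤ 2.

Converse. Suppose 12 ∣ m and 4 ∣ m. Any common multiple of 12 and 4 is a multiple of their lcm; here lcm(12, 4) = 12·4/gcd(12, 4) = 48/4 = 12, so 12 ∣ m. Since 2 ∣ 12, it follows that 2 ∣ m.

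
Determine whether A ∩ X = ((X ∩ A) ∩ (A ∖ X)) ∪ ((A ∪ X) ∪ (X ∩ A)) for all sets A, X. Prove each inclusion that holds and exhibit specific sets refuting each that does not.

Forward inclusion. Let x ∈ A ∩ X. Then x ∈ A ∩ X, from which x ∈ ((X ∩ A) ∩ (A ∖ X)) ∪ ((A ∪ X) ∪ (X ∩ A)).

Reverse inclusion. This inclusion fails. Take A = {1}, X = ∅; then 1 ∈ ((X ∩ A) ∩ (A ∖ X)) ∪ ((A ∪ X) ∪ (X ∩ A)) but 1 ∉ A ∩ X.

Only the forward inclusion holds.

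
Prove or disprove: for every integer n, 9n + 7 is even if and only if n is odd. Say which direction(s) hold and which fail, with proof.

(⇐) Suppose n is odd; write n = 2j + 1. Then 9n + 7 = 9·(2j + 1) + 7 = 2·9j + 16, which is even.

(⇒) Suppose 9n + 7 is even. Since 9 is odd, 9n and n have the same parity, so 9n + 7 ≡ n + 7 (mod 2). As 7 is odd, 9n + 7 is even exactly when n is odd. Thus n is odd.

Both implications hold.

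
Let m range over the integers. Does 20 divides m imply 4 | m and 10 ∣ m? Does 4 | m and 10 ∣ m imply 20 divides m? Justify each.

(→) If 20 ∣ m, write m = 20q. Since 20 = 5·4, m = 4·(5q), so 4 ∣ m; and since 20 = 2·10, m = 10·(2q), so 10 ∣ m.

(←) Suppose 4 ∣ m and 10 ∣ m. Any common multiple of 4 and 10 is a multiple of their lcm; here lcm(4, 10) = 4·10/gcd(4, 10) = 40/2 = 20, so 20 ∣ m.

Equivalent; both directions hold.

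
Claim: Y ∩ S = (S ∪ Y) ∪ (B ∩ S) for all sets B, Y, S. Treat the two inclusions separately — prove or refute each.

(⊆) Let x ∈ Y ∩ S. Then either x ∈ Y ∩ S and x ∉ B; or x ∈ B ∩ Y ∩ S. In each case x ∈ (S ∪ Y) ∪ (B ∩ S), so Y ∩ S ⊆ (S ∪ Y) ∪ (B ∩ S).

(⊇) This inclusion fails. Take B = ∅, Y = {1}, S = ∅; then 1 ∈ (S ∪ Y) ∪ (B ∩ S) but 1 ∉ Y ∩ S.

The sets are not equal: only the forward inclusion holds.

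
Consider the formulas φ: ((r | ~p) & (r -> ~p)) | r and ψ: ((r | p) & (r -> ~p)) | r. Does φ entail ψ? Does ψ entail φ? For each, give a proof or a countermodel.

(⇒) This fails. Under p = F, r = F, the left side is true but the right side is false.

(⇐) This fails. Under p = T, r = F, the left side is false but the right side is true.

(⇒) fails and (⇐) fails.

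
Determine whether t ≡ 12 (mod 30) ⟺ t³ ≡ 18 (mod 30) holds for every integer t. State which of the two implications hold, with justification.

(⇐) Suppose t³ ≡ 18 (mod 30). The only residue r in {0, …, 29} with r³ ≡ 18 (mod 30) is r = 12, so t ≡ 12 (mod 30).

(⇒) Suppose t ≡ 12 (mod 30). Write t = 30j + 12. Then (30j + 12)³ = 27000j³ + 32400j² + 12960j + 1728 = 30(900j³ + 1080j² + 432j + 57) + 18, so t³ ≡ 18 (mod 30).

Both implications hold.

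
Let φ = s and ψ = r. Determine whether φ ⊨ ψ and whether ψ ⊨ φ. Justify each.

Both directions fail.

[⇒] This fails. Under s = T, r = F, the left side is true but the right side is false.

[⇐] This fails. Under s = F, r = T, the left side is false but the right side is true.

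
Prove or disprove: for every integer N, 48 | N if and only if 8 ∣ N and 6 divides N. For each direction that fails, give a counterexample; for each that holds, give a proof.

[⇒] If 48 ∣ N, write N = 48q. Since 48 = 6·8, N = 8·(6q), so 8 ∣ N; and since 48 = 8·6, N = 6·(8q), so 6 ∣ N.

[⇐] This fails: take N = 24. Both 8 ∣ 24 and 6 ∣ 24, yet 24 is not a multiple of 48 (since 24 = 0·48 + 24), so 48 ∤ 24.

(⇒) holds; (⇐) fails.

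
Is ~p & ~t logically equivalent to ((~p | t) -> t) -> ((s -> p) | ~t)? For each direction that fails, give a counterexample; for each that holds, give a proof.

(⇐) This fails. Under s = F, p = T, t = F, the left side is false but the right side is true.

(⇒) Assume the antecedent. If s is true, the antecedent forces (s = T, p = F, t = F), and the consequent holds there. If s is false, the consequent reduces to true regardless of the other variables. Either way the consequent holds.

Only the forward implication holds.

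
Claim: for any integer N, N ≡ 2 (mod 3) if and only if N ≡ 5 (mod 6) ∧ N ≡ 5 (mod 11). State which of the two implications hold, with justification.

Forward direction. This fails: N = 2 gives 2 ≡ 2 (mod 3) but 2 ≡ 2 (mod 6), so the conjunction on the right does not hold.

Converse. If N ≡ 5 (mod 6) and N ≡ 5 (mod 11), then by the Chinese remainder theorem N ≡ 5 (mod 66). Since 5 ≡ 2 (mod 3) and 3 ∣ 66, we get N ≡ 2 (mod 3).

Only the converse holds.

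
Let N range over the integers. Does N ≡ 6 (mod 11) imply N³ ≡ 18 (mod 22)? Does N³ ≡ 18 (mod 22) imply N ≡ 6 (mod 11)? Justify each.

The forward direction fails; the converse holds.

[⇒] This fails: take N = 17. Then 17 ≡ 6 (mod 11), but 17³ = 4913 ≡ 7 (mod 22), not 18.

[⇐] Conversely, the residues r modulo 22 with r³ ≡ 18 (mod 22) are exactly {6}, and each is ≡ 6 (mod 11).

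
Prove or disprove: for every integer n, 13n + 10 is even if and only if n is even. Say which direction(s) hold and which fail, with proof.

Both directions hold.

[⇒] Suppose 13n + 10 is even. Since 13 is odd, 13n and n have the same parity, so 13n + 10 ≡ n + 10 (mod 2). As 10 is even, 13n + 10 is even exactly when n is even. Thus n is even.

[⇐] Conversely, suppose n is even; write n = 2j. Then 13n + 10 = 13·(2j) + 10 = 2·13j + 10, which is even.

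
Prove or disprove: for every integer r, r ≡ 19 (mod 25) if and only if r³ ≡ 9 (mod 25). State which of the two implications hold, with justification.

(⇒) Suppose r ≡ 19 (mod 25). Write r = 25j + 19. Then (25j + 19)³ = 15625j³ + 35625j² + 27075j + 6859 = 25(625j³ + 1425j² + 1083j + 274) + 9, so r³ ≡ 9 (mod 25).

(⇐) Conversely, suppose r³ ≡ 9 (mod 25). The only residue r in {0, …, 24} with r³ ≡ 9 (mod 25) is r = 19, so r ≡ 19 (mod 25).

Both directions hold; the statement is true.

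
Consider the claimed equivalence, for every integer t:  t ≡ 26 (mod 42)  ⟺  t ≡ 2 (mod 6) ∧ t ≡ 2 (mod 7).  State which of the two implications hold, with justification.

Neither direction holds.

[⇒] This fails: t = 26 gives 26 ≡ 26 (mod 42) but 26 ≡ 5 (mod 7), so the conjunction on the right does not hold.

[⇐] This fails: t = 2 satisfies both congruences on the right (2 ≡ 2 mod 6 and 2 ≡ 2 mod 7) yet 2 ≡ 2 (mod 42), not 26.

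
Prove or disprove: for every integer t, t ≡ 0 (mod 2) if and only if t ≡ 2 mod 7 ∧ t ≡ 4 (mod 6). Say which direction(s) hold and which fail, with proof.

The forward direction fails; the converse holds.

(⇒) This fails: t = 0 gives 0 ≡ 0 (mod 2) but 0 ≡ 0 (mod 7), so the conjunction on the right does not hold.

(⇐) Conversely, if t ≡ 2 (mod 7) and t ≡ 4 (mod 6), then by the Chinese remainder theorem t ≡ 16 (mod 42). Since 16 ≡ 0 (mod 2) and 2 ∣ 42, we get t ≡ 0 (mod 2).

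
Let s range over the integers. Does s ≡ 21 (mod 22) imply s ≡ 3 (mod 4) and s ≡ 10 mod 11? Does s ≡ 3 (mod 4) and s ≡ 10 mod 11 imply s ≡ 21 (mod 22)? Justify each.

(⟸) If s ≡ 3 (mod 4) and s ≡ 10 (mod 11), then by the Chinese remainder theorem s ≡ 43 (mod 44). Since 43 ≡ 21 (mod 22) and 22 ∣ 44, we get s ≡ 21 (mod 22).

(⟹) This fails: s = 21 gives 21 ≡ 21 (mod 22) but 21 ≡ 1 (mod 4), so the conjunction on the right does not hold.

Not equivalent: only (⇐) holds.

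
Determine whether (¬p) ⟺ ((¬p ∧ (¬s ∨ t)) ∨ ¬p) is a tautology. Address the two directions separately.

(⟹) Assume the antecedent. If t is true, the antecedent forces (t = T, s = F, p = F) or (t = T, s = T, p = F), and (¬p ∧ (¬s ∨ t)) ∨ ¬p holds there. If t is false, the antecedent forces (t = F, s = F, p = F) or (t = F, s = T, p = F), and (¬p ∧ (¬s ∨ t)) ∨ ¬p holds there. Either way (¬p ∧ (¬s ∨ t)) ∨ ¬p holds.

(⟸) Assume the antecedent. If t is true, the antecedent forces (t = T, s = F, p = F) or (t = T, s = T, p = F), and ¬p holds there. If t is false, the antecedent forces (t = F, s = F, p = F) or (t = F, s = T, p = F), and ¬p holds there. Either way ¬p holds.

Both directions hold; the statement is true.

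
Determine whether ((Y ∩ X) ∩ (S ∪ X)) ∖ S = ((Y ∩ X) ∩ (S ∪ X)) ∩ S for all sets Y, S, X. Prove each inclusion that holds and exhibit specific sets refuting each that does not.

Neither inclusion holds.

Forward inclusion. This inclusion fails. Take Y = {1}, S = ∅, X = {1}; then 1 ∈ ((Y ∩ X) ∩ (S ∪ X)) ∖ S but 1 ∉ ((Y ∩ X) ∩ (S ∪ X)) ∩ S.

Reverse inclusion. This inclusion fails. Take Y = {1}, S = {1}, X = {1}; then 1 ∈ ((Y ∩ X) ∩ (S ∪ X)) ∩ S but 1 ∉ ((Y ∩ X) ∩ (S ∪ X)) ∖ S.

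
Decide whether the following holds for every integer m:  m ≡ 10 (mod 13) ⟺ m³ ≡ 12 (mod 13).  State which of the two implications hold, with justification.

(←) This fails: take m = 4. Then 4³ = 64 ≡ 12 (mod 13), yet 4 ≡ 4 (mod 13), not 10.

(→) Suppose m ≡ 10 (mod 13). Write m = 13j + 10. Then (13j + 10)³ = 2197j³ + 5070j² + 3900j + 1000 = 13(169j³ + 390j² + 300j + 76) + 12, so m³ ≡ 12 (mod 13).

Only the forward direction holds.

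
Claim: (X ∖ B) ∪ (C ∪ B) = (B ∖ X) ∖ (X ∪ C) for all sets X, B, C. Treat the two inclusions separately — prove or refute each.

Reverse inclusion. Let x ∈ (B ∖ X) ∖ (X ∪ C). Then x ∈ B and x ∉ X, C, from which x ∈ (X ∖ B) ∪ (C ∪ B).

Forward inclusion. This inclusion fails. Take X = {1}, B = ∅, C = ∅; then 1 ∈ (X ∖ B) ∪ (C ∪ B) but 1 ∉ (B ∖ X) ∖ (X ∪ C).

Only the reverse inclusion holds.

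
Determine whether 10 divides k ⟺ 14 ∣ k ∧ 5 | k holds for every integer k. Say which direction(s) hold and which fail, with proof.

Forward direction. This fails: take k = 10. Certainly 10 ∣ 10, but 14 ∤ 10.

Converse. Suppose 14 ∣ k and 5 ∣ k. Any common multiple of 14 and 5 is a multiple of their lcm; here gcd(14, 5) = 1, so lcm(14, 5) = 14·5 = 70, so 70 ∣ k. Since 10 ∣ 70, it follows that 10 ∣ k.

Not equivalent: only (⇐) holds.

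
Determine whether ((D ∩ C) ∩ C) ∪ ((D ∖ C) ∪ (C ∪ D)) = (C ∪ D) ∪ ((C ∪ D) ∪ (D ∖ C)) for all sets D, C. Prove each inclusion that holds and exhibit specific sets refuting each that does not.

Both inclusions hold; the sets are equal.

(⊆) Let x ∈ ((D ∩ C) ∩ C) ∪ ((D ∖ C) ∪ (C ∪ D)). Then either x ∈ D and x ∉ C; or x ∈ C and x ∉ D; or x ∈ D ∩ C. In each case x ∈ (C ∪ D) ∪ ((C ∪ D) ∪ (D ∖ C)), so ((D ∩ C) ∩ C) ∪ ((D ∖ C) ∪ (C ∪ D)) ⊆ (C ∪ D) ∪ ((C ∪ D) ∪ (D ∖ C)).

(⊇) Let x ∈ (C ∪ D) ∪ ((C ∪ D) ∪ (D ∖ C)). Then either x ∈ D and x ∉ C; or x ∈ C and x ∉ D; or x ∈ D ∩ C. In each case x ∈ ((D ∩ C) ∩ C) ∪ ((D ∖ C) ∪ (C ∪ D)), so (C ∪ D) ∪ ((C ∪ D) ∪ (D ∖ C)) ⊆ ((D ∩ C) ∩ C) ∪ ((D ∖ C) ∪ (C ∪ D)).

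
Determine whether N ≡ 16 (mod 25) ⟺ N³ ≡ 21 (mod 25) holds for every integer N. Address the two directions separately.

(⇐) Suppose N³ ≡ 21 (mod 25). The only residue r in {0, …, 24} with r³ ≡ 21 (mod 25) is r = 16, so N ≡ 16 (mod 25).

(⇒) Suppose N ≡ 16 (mod 25). Write N = 25j + 16. Then (25j + 16)³ = 15625j³ + 30000j² + 19200j + 4096 = 25(625j³ + 1200j² + 768j + 163) + 21, so N³ ≡ 21 (mod 25).

The biconditional holds.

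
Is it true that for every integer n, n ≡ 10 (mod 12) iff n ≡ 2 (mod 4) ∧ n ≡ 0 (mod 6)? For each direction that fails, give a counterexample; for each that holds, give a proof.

(⟹) This fails: n = 10 gives 10 ≡ 10 (mod 12) but 10 ≡ 4 (mod 6), so the conjunction on the right does not hold.

(⟸) This fails: n = 6 satisfies both congruences on the right (6 ≡ 2 mod 4 and 6 ≡ 0 mod 6) yet 6 ≡ 6 (mod 12), not 10.

Both directions fail.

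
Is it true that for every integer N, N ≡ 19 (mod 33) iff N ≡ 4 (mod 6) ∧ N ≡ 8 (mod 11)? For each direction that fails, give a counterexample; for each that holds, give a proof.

Only the reverse direction holds.

Converse. If N ≡ 4 (mod 6) and N ≡ 8 (mod 11), then by the Chinese remainder theorem N ≡ 52 (mod 66). Since 52 ≡ 19 (mod 33) and 33 ∣ 66, we get N ≡ 19 (mod 33).

Forward direction. This fails: N = 19 gives 19 ≡ 19 (mod 33) but 19 ≡ 1 (mod 6), so the conjunction on the right does not hold.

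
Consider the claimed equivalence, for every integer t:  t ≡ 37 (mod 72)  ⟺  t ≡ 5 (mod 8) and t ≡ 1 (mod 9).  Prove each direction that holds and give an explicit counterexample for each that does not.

The biconditional holds.

Forward direction. Suppose t ≡ 37 (mod 72); write t = 72j + 37. Since 8 ∣ 72, reducing mod 8 gives t ≡ 37 ≡ 5 (mod 8); since 9 ∣ 72, reducing mod 9 gives t ≡ 37 ≡ 1 (mod 9).

Converse. If t ≡ 5 (mod 8) and t ≡ 1 (mod 9), then by the Chinese remainder theorem t ≡ 37 (mod 72). This is exactly t ≡ 37 (mod 72).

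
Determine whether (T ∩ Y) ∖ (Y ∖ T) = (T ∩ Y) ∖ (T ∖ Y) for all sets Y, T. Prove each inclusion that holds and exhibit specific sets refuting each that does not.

Both inclusions hold.

(⊆) Let x ∈ (T ∩ Y) ∖ (Y ∖ T). Then x ∈ Y ∩ T, from which x ∈ (T ∩ Y) ∖ (T ∖ Y).

(⊇) Let x ∈ (T ∩ Y) ∖ (T ∖ Y). Then x ∈ Y ∩ T, from which x ∈ (T ∩ Y) ∖ (Y ∖ T).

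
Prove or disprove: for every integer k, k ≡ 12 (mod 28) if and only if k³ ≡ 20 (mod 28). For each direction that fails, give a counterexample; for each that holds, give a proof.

(⟸) This fails: take k = 6. Then 6³ = 216 ≡ 20 (mod 28), yet 6 ≡ 6 (mod 28), not 12.

(⟹) Suppose k ≡ 12 (mod 28). Write k = 28j + 12. Then (28j + 12)³ = 21952j³ + 28224j² + 12096j + 1728 = 28(784j³ + 1008j² + 432j + 61) + 20, so k³ ≡ 20 (mod 28).

(⇒) holds; (⇐) fails.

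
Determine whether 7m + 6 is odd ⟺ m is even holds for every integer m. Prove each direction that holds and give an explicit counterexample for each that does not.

(⇒) fails and (⇐) fails.

[⇒] This fails: m = 1 gives 7m + 6 = 13, which is odd, but 1 is odd, not even.

[⇐] This also fails: m = 6 is even, but 7m + 6 = 48 is even, not odd.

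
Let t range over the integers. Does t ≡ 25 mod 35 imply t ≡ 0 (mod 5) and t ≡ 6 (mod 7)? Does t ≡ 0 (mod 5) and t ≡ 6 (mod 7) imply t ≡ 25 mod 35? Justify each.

(⇒) fails and (⇐) fails.

(⇒) This fails: t = 25 gives 25 ≡ 25 (mod 35) but 25 ≡ 4 (mod 7), so the conjunction on the right does not hold.

(⇐) This fails: t = 20 satisfies both congruences on the right (20 ≡ 0 mod 5 and 20 ≡ 6 mod 7) yet 20 ≡ 20 (mod 35), not 25.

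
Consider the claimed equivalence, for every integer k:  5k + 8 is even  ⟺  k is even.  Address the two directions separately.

(→) Suppose 5k + 8 is even. Since 5 is odd, 5k and k have the same parity, so 5k + 8 ≡ k + 8 (mod 2). As 8 is even, 5k + 8 is even exactly when k is even. Thus k is even.

(←) Conversely, suppose k is even; write k = 2j. Then 5k + 8 = 5·(2j) + 8 = 2·5j + 8, which is even.

Both directions hold.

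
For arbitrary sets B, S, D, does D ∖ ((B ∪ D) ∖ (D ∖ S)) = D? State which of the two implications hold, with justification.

Forward inclusion. Let x ∈ D ∖ ((B ∪ D) ∖ (D ∖ S)). Then either x ∈ D and x ∉ B, S; or x ∈ B ∩ D and x ∉ S. In each case x ∈ D, so D ∖ ((B ∪ D) ∖ (D ∖ S)) ⊆ D.

Reverse inclusion. This inclusion fails. Take B = ∅, S = {1}, D = {1}; then 1 ∈ D but 1 ∉ D ∖ ((B ∪ D) ∖ (D ∖ S)).

Only the forward inclusion holds.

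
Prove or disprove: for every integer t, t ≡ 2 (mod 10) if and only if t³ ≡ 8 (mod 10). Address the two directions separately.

The biconditional holds.

Forward direction. Suppose t ≡ 2 (mod 10). Write t = 10j + 2. Then (10j + 2)³ = 1000j³ + 600j² + 120j + 8 = 10(100j³ + 60j² + 12j) + 8, so t³ ≡ 8 (mod 10).

Converse. Suppose t³ ≡ 8 (mod 10). The only residue r in {0, …, 9} with r³ ≡ 8 (mod 10) is r = 2, so t ≡ 2 (mod 10).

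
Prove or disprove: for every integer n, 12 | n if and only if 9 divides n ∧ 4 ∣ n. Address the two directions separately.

(⇒) This fails: take n = 12. Certainly 12 ∣ 12, but 9 ∤ 12.

(⇐) Suppose 9 ∣ n and 4 ∣ n. Any common multiple of 9 and 4 is a multiple of their lcm; here gcd(9, 4) = 1, so lcm(9, 4) = 9·4 = 36, so 36 ∣ n. Since 12 ∣ 36, it follows that 12 ∣ n.

Not equivalent: only (⇐) holds.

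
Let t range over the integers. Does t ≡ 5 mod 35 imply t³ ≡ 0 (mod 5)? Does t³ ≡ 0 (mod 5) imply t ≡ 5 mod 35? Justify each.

Only the forward direction holds.

(⟹) Suppose t ≡ 5 (mod 35). Then t³ ≡ 5³ = 125 (mod 35), and since 5 ∣ 35, also t³ ≡ 0 (mod 5).

(⟸) This fails: take t = 0. Then 0³ = 0 ≡ 0 (mod 5), yet 0 ≡ 0 (mod 35), not 5.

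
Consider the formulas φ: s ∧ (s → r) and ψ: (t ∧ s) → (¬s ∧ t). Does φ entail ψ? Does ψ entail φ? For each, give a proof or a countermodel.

Both directions fail.

(→) This fails. Under s = T, t = T, r = T, the left side is true but the right side is false.

(←) This fails. Under s = F, t = F, r = F, the left side is false but the right side is true.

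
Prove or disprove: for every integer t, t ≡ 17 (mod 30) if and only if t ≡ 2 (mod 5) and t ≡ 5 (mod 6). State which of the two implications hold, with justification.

Both implications hold.

(→) Suppose t ≡ 17 (mod 30); write t = 30j + 17. Since 5 ∣ 30, reducing mod 5 gives t ≡ 17 ≡ 2 (mod 5); since 6 ∣ 30, reducing mod 6 gives t ≡ 17 ≡ 5 (mod 6).

(←) Conversely, if t ≡ 2 (mod 5) and t ≡ 5 (mod 6), then by the Chinese remainder theorem t ≡ 17 (mod 30). This is exactly t ≡ 17 (mod 30).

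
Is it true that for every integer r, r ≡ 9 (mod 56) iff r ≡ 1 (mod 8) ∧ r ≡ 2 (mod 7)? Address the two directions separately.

[⇐] If r ≡ 1 (mod 8) and r ≡ 2 (mod 7), then by the Chinese remainder theorem r ≡ 9 (mod 56). This is exactly r ≡ 9 (mod 56).

[⇒] Suppose r ≡ 9 (mod 56); write r = 56j + 9. Since 8 ∣ 56, reducing mod 8 gives r ≡ 9 ≡ 1 (mod 8); since 7 ∣ 56, reducing mod 7 gives r ≡ 9 ≡ 2 (mod 7).

The biconditional holds.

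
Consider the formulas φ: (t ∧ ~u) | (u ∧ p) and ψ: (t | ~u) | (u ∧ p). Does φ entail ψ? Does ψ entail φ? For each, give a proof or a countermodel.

Only the forward direction holds.

[⇐] This fails. Under t = F, u = F, p = F, the left side is false but the right side is true.

[⇒] Assume the antecedent. If t is true, (t | ~u) | (u ∧ p) reduces to true regardless of the other variables. If t is false, the antecedent forces (t = F, u = T, p = T), and (t | ~u) | (u ∧ p) holds there. Either way (t | ~u) | (u ∧ p) holds.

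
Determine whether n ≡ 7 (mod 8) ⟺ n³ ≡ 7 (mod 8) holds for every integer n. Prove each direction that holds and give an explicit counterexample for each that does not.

(⇐) Suppose n³ ≡ 7 (mod 8). The only residue r in {0, …, 7} with r³ ≡ 7 (mod 8) is r = 7, so n ≡ 7 (mod 8).

(⇒) Suppose n ≡ 7 (mod 8). Write n = 8j + 7. Then (8j + 7)³ = 512j³ + 1344j² + 1176j + 343 = 8(64j³ + 168j² + 147j + 42) + 7, so n³ ≡ 7 (mod 8).

Both implications hold.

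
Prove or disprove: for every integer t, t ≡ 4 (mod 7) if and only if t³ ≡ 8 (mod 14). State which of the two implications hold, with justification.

Neither implication holds.

(→) This fails: take t = 11. Then 11 ≡ 4 (mod 7), but 11³ = 1331 ≡ 1 (mod 14), not 8.

(←) This fails: take t = 2. Then 2³ = 8 ≡ 8 (mod 14), yet 2 ≡ 2 (mod 7), not 4.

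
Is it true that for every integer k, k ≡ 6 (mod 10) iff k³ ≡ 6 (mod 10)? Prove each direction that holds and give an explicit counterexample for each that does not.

[⇒] Suppose k ≡ 6 (mod 10). Write k = 10j + 6. Then (10j + 6)³ = 1000j³ + 1800j² + 1080j + 216 = 10(100j³ + 180j² + 108j + 21) + 6, so k³ ≡ 6 (mod 10).

[⇐] Conversely, suppose k³ ≡ 6 (mod 10). The only residue r in {0, …, 9} with r³ ≡ 6 (mod 10) is r = 6, so k ≡ 6 (mod 10).

Both directions hold; the statement is true.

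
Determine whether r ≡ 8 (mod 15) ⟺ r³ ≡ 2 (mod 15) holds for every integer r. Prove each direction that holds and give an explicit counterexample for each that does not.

Both directions hold; the statement is true.

(⇐) Suppose r³ ≡ 2 (mod 15). The only residue r in {0, …, 14} with r³ ≡ 2 (mod 15) is r = 8, so r ≡ 8 (mod 15).

(⇒) Suppose r ≡ 8 (mod 15). Write r = 15j + 8. Then (15j + 8)³ = 3375j³ + 5400j² + 2880j + 512 = 15(225j³ + 360j² + 192j + 34) + 2, so r³ ≡ 2 (mod 15).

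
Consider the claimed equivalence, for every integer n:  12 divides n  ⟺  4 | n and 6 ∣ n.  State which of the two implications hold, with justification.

[⇒] If 12 ∣ n, write n = 12q. Since 12 = 3·4, n = 4·(3q), so 4 ∣ n; and since 12 = 2·6, n = 6·(2q), so 6 ∣ n.

[⇐] Suppose 4 ∣ n and 6 ∣ n. Any common multiple of 4 and 6 is a multiple of their lcm; here lcm(4, 6) = 4·6/gcd(4, 6) = 24/2 = 12, so 12 ∣ n.

Both implications hold.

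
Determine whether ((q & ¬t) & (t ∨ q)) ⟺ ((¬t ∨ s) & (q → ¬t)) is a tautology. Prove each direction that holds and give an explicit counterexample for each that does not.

(⇒) Assume the antecedent. If t is true, the antecedent cannot hold. If t is false, (¬t ∨ s) & (q → ¬t) reduces to true regardless of the other variables. Either way (¬t ∨ s) & (q → ¬t) holds.

(⇐) This fails. Under t = F, s = F, q = F, the left side is false but the right side is true.

(⇒) holds; (⇐) fails.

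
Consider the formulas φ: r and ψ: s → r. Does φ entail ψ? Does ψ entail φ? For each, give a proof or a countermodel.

(⟹) Assume the antecedent. If r is true, s → r reduces to true regardless of the other variables. If r is false, the antecedent cannot hold. Either way s → r holds.

(⟸) This fails. Under r = F, s = F, the left side is false but the right side is true.

Not equivalent: only (⇒) holds.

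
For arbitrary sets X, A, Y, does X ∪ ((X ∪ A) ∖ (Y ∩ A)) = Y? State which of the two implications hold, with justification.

Both inclusions fail.

(⟹) This inclusion fails. Take X = {1}, A = ∅, Y = ∅; then 1 ∈ X ∪ ((X ∪ A) ∖ (Y ∩ A)) but 1 ∉ Y.

(⟸) This inclusion fails. Take X = ∅, A = ∅, Y = {1}; then 1 ∈ Y but 1 ∉ X ∪ ((X ∪ A) ∖ (Y ∩ A)).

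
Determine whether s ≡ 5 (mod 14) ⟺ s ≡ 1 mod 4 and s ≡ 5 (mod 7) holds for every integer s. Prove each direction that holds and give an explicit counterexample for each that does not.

Not equivalent: only (⇐) holds.

(⇒) This fails: s = 19 gives 19 ≡ 5 (mod 14) but 19 ≡ 3 (mod 4), so the conjunction on the right does not hold.

(⇐) Conversely, if s ≡ 1 (mod 4) and s ≡ 5 (mod 7), then by the Chinese remainder theorem s ≡ 5 (mod 28). Since 5 ≡ 5 (mod 14) and 14 ∣ 28, we get s ≡ 5 (mod 14).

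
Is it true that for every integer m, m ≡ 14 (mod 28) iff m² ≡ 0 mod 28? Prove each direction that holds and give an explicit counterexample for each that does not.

(→) Suppose m ≡ 14 (mod 28). Write m = 28j + 14. Then (28j + 14)² = 784j² + 784j + 196 = 28(28j² + 28j + 7) + 0, so m² ≡ 0 (mod 28).

(←) This fails: take m = 0. Then 0² = 0 ≡ 0 (mod 28), yet 0 ≡ 0 (mod 28), not 14.

The forward direction holds; the converse fails.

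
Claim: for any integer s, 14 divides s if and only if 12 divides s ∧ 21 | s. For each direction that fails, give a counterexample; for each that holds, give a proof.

The forward direction fails; the converse holds.

(⟹) This fails: take s = 14. Certainly 14 ∣ 14, but 12 ∤ 14.

(⟸) Suppose 12 ∣ s and 21 ∣ s. Any common multiple of 12 and 21 is a multiple of their lcm; here lcm(12, 21) = 12·21/gcd(12, 21) = 252/3 = 84, so 84 ∣ s. Since 14 ∣ 84, it follows that 14 ∣ s.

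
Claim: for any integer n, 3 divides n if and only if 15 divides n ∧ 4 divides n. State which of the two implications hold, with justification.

[⇒] This fails: take n = 3. Certainly 3 ∣ 3, but 15 ∤ 3.

[⇐] Suppose 15 ∣ n and 4 ∣ n. Any common multiple of 15 and 4 is a multiple of their lcm; here gcd(15, 4) = 1, so lcm(15, 4) = 15·4 = 60, so 60 ∣ n. Since 3 ∣ 60, it follows that 3 ∣ n.

(⇒) fails; (⇐) holds.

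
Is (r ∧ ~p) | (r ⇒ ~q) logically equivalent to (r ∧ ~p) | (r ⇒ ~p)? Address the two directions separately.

(⇒) This fails. Under p = T, r = T, q = F, the left side is true but the right side is false.

(⇐) Assume the antecedent. If p is true, the antecedent forces (p = T, r = F, q = F) or (p = T, r = F, q = T), and (r ∧ ~p) | (r ⇒ ~q) holds there. If p is false, (r ∧ ~p) | (r ⇒ ~q) reduces to true regardless of the other variables. Either way (r ∧ ~p) | (r ⇒ ~q) holds.

Not equivalent: only (⇐) holds.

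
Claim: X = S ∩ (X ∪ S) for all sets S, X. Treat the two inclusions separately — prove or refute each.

Forward inclusion. This inclusion fails. Take S = ∅, X = {1}; then 1 ∈ X but 1 ∉ S ∩ (X ∪ S).

Reverse inclusion. This inclusion fails. Take S = {1}, X = ∅; then 1 ∈ S ∩ (X ∪ S) but 1 ∉ X.

Neither inclusion holds.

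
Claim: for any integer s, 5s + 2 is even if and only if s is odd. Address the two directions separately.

Neither implication holds.

(⟹) This fails: s = 6 gives 5s + 2 = 32, which is even, but 6 is even, not odd.

(⟸) This also fails: s = 1 is odd, but 5s + 2 = 7 is odd, not even.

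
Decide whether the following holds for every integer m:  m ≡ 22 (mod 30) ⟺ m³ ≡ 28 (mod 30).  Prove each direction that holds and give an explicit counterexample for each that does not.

Equivalent; both directions hold.

Forward direction. Suppose m ≡ 22 (mod 30). Write m = 30j + 22. Then (30j + 22)³ = 27000j³ + 59400j² + 43560j + 10648 = 30(900j³ + 1980j² + 1452j + 354) + 28, so m³ ≡ 28 (mod 30).

Converse. Suppose m³ ≡ 28 (mod 30). The only residue r in {0, …, 29} with r³ ≡ 28 (mod 30) is r = 22, so m ≡ 22 (mod 30).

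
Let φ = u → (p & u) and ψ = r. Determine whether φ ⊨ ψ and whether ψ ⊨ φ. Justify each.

Neither implication holds.

(→) This fails. Under u = F, r = F, p = F, the left side is true but the right side is false.

(←) This fails. Under u = T, r = T, p = F, the left side is false but the right side is true.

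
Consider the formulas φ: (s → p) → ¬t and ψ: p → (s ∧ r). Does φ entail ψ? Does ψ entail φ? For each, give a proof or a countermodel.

(⇒) fails and (⇐) fails.

[⇒] This fails. Under t = F, p = T, r = F, s = F, the left side is true but the right side is false.

[⇐] This fails. Under t = T, p = F, r = F, s = F, the left side is false but the right side is true.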